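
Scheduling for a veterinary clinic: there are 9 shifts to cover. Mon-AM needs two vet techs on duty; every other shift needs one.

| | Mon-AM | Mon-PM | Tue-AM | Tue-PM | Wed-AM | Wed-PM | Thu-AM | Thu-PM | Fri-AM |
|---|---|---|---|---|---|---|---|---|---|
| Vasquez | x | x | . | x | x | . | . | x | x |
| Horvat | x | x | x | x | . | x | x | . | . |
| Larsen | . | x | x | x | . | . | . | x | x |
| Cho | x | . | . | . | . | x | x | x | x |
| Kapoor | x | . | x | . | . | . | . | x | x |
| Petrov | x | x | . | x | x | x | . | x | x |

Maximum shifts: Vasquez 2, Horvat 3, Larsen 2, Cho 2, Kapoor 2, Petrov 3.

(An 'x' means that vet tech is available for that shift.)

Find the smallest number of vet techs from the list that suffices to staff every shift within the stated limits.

4

10 slots to fill and no one can take more than 3, so at least ⌈10/3⌉ = 4 vet techs are needed.
Vasquez, Horvat, Larsen, and Petrov alone can cover everything: Mon-AM→Vasquez+Petrov, Mon-PM→Petrov, Tue-AM→Horvat, Tue-PM→Petrov, Wed-AM→Vasquez, Wed-PM→Horvat, Thu-AM→Horvat, Thu-PM→Larsen, Fri-AM→Larsen.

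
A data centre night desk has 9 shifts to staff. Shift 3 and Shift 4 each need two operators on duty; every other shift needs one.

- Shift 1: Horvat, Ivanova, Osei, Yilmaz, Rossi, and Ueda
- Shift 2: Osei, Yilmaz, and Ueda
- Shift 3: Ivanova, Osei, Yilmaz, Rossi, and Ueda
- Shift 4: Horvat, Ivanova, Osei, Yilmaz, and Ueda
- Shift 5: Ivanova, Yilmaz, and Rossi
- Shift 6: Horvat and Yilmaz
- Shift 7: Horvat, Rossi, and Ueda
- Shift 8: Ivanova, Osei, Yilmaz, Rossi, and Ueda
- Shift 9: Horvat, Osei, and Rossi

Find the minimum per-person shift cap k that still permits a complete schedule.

2

With 6 operators and 11 worker-slots to fill, someone must work at least ⌈11/6⌉ = 2 shifts, so k ≥ 2.
k = 2 works: Shift 1→Yilmaz, Shift 2→Osei, Shift 3→Rossi+Ueda, Shift 4→Yilmaz+Ueda, Shift 5→Ivanova, Shift 6→Horvat, Shift 7→Horvat, Shift 8→Ivanova, Shift 9→Osei.
Loads: Horvat 2, Ivanova 2, Osei 2, Yilmaz 2, Rossi 1, Ueda 2 — all ≤ 2.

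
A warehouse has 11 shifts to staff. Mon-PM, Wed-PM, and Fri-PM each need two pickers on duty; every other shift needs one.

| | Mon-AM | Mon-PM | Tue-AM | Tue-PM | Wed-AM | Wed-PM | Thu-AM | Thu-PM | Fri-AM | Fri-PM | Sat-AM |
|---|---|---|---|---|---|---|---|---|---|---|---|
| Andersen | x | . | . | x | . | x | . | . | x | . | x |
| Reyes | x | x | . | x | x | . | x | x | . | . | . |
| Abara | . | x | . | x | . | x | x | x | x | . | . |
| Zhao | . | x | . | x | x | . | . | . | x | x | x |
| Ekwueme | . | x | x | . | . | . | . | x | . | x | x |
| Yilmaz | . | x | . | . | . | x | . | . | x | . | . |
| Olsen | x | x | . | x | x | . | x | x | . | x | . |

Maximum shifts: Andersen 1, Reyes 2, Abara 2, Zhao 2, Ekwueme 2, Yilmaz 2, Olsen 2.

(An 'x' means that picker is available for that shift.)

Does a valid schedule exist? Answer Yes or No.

Total capacity is 1+2+2+2+2+2+2 = 13 but 14 worker-slots are needed — infeasible.

No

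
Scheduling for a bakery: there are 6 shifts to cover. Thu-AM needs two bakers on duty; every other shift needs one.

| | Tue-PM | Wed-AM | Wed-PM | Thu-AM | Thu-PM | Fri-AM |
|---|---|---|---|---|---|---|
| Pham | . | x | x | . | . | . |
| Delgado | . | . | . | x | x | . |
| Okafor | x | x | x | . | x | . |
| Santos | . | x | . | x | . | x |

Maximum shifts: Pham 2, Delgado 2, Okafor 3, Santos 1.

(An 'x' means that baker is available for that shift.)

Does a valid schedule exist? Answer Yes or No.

No

Total capacity is 8 and 7 slots are needed, so capacity alone doesn't rule it out.
Shifts {Thu-AM, Fri-AM} need 3 worker-slots in total, but the bakers available for any of those shifts (Delgado and Santos) can supply at most 2 among them. So no valid schedule exists.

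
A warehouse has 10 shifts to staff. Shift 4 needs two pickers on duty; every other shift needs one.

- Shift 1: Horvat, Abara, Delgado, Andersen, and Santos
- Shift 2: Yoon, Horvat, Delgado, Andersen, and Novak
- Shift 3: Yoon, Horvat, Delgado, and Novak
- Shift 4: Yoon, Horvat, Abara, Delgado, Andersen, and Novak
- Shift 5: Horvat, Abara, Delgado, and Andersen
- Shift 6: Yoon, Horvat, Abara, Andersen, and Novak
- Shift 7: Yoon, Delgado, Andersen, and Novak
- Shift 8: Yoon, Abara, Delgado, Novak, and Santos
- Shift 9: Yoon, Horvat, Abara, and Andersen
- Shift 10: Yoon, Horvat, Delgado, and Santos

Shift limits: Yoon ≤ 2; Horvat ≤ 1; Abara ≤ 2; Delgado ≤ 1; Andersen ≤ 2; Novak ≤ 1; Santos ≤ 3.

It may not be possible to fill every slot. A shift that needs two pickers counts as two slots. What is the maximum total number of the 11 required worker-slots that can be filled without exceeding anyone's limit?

11

Total capacity across all pickers is 2+1+2+1+2+1+3 = 12, and 11 slots are needed, so at most 11 can be filled.
An assignment achieving 11: Shift 1→Santos, Shift 2→Andersen, Shift 3→Yoon, Shift 4→Andersen+Novak, Shift 5→Horvat, Shift 6→Abara, Shift 7→Yoon, Shift 8→Santos, Shift 9→Abara, Shift 10→Delgado.
Loads: Yoon 2/2, Horvat 1/1, Abara 2/2, Delgado 1/1, Andersen 2/2, Novak 1/1, Santos 2/3.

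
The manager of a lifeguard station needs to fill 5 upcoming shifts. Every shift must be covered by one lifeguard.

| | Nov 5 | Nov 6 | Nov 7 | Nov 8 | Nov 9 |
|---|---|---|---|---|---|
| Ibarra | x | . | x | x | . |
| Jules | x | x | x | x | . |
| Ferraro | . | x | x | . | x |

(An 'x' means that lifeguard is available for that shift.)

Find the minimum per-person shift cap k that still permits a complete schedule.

2

With 3 lifeguards and 5 worker-slots to fill, someone must work at least ⌈5/3⌉ = 2 shifts, so k ≥ 2.
k = 2 works: Nov 5→Ibarra, Nov 6→Jules, Nov 7→Jules, Nov 8→Ibarra, Nov 9→Ferraro.
Loads: Ibarra 2, Jules 2, Ferraro 1 — all ≤ 2.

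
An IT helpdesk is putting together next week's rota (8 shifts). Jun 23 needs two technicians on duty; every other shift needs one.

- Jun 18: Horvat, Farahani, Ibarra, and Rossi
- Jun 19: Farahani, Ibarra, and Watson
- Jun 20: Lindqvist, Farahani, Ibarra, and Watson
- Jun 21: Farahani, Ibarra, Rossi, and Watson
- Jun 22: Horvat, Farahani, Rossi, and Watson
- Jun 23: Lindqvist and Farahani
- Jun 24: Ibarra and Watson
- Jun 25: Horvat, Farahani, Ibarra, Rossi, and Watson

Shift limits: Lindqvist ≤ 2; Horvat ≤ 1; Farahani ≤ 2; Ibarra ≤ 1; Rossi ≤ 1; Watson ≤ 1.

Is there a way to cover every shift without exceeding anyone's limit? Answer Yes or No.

No

Total capacity is 2+1+2+1+1+1 = 8 but 9 worker-slots are needed — infeasible.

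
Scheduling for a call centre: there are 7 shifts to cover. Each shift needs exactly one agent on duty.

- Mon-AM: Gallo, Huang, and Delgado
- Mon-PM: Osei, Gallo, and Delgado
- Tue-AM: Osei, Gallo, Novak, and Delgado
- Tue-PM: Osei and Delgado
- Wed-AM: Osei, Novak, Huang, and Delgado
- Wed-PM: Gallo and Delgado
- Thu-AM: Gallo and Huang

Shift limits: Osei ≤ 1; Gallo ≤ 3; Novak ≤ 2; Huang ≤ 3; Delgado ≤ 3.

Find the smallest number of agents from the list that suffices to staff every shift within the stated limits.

3

7 slots to fill and no one can take more than 3, so at least ⌈7/3⌉ = 3 agents are needed.
Osei, Gallo, and Huang alone can cover everything: Mon-AM→Huang, Mon-PM→Gallo, Tue-AM→Gallo, Tue-PM→Osei, Wed-AM→Huang, Wed-PM→Gallo, Thu-AM→Huang.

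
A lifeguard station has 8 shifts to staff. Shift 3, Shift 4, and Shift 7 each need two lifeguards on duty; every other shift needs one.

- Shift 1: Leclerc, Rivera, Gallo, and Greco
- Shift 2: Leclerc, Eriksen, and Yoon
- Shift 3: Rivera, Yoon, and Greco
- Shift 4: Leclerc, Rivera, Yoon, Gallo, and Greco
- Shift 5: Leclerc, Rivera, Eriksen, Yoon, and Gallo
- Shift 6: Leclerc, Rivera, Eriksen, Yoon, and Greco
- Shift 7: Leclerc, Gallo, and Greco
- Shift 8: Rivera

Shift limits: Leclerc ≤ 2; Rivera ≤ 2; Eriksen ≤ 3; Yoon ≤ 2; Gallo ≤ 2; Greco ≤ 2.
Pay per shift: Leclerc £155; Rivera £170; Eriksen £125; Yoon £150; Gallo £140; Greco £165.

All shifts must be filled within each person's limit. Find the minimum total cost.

£1600

Shift 8 can only be covered by Rivera, so that assignment is forced.
Picking the cheapest available lifeguard for each shift independently would cost £1585, but that ignores the shift limits.
An optimal schedule: Shift 1→Gallo, Shift 2→Eriksen, Shift 3→Yoon+Greco, Shift 4→Yoon+Leclerc, Shift 5→Eriksen, Shift 6→Eriksen, Shift 7→Gallo+Leclerc, Shift 8→Rivera.
Total: 140 + 125 + 150 + 165 + 150 + 155 + 125 + 125 + 140 + 155 + 170 = £1600.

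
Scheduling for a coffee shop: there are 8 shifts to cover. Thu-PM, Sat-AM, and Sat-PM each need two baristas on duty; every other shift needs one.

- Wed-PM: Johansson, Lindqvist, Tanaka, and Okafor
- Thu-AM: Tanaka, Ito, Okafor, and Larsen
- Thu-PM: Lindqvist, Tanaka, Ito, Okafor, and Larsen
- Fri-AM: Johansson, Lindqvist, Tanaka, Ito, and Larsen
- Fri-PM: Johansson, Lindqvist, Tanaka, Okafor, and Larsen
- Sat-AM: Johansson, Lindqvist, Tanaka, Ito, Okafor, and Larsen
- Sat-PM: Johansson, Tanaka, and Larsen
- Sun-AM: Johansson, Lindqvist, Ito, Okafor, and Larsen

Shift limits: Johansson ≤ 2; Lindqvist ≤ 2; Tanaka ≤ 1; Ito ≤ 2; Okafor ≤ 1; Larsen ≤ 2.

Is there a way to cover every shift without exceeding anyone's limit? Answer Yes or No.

Total capacity is 2+2+1+2+1+2 = 10 but 11 worker-slots are needed — infeasible.

No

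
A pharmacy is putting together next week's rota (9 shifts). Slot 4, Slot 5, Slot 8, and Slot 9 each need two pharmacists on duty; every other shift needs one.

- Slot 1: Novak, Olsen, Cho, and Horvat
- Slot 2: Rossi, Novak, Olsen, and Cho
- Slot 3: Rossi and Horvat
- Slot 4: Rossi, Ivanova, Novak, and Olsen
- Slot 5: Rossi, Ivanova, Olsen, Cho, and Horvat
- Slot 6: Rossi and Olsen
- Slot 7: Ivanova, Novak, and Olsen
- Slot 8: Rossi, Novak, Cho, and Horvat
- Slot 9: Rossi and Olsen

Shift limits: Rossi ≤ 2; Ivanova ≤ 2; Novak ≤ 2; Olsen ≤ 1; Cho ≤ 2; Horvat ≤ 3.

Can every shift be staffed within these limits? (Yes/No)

No

Total capacity is 2+2+2+1+2+3 = 12 but 13 worker-slots are needed — infeasible.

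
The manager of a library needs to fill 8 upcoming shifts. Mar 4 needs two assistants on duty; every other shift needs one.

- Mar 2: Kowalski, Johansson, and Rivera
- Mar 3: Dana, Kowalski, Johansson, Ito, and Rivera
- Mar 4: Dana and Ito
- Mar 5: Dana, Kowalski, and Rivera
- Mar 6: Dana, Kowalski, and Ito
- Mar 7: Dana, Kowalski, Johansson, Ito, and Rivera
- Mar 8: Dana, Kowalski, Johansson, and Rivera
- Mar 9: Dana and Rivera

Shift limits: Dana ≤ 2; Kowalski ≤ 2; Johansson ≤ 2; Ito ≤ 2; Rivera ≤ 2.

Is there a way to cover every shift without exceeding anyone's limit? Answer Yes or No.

Yes

Mar 4 can only be covered by Dana and Ito, so that assignment is forced.
One valid schedule: Mar 2→Kowalski, Mar 3→Johansson, Mar 4→Dana+Ito, Mar 5→Kowalski, Mar 6→Ito, Mar 7→Rivera, Mar 8→Johansson, Mar 9→Dana.
Loads: Dana 2/2, Kowalski 2/2, Johansson 2/2, Ito 2/2, Rivera 1/2 — all within limits.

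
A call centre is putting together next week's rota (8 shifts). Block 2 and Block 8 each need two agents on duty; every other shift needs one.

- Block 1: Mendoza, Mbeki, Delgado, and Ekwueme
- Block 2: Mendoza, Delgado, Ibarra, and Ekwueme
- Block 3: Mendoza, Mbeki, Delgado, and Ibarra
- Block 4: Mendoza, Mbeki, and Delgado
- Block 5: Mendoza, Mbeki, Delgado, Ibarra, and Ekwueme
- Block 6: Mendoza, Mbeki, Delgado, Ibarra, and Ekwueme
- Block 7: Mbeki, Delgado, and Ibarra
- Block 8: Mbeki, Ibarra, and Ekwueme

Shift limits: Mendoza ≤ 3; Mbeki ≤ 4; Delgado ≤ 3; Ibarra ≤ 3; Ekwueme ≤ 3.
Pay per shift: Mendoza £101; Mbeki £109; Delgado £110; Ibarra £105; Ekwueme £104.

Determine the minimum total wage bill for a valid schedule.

Picking the cheapest available agent for each shift independently would cost £1024, but that ignores the shift limits.
An optimal schedule: Block 1→Mendoza, Block 2→Ekwueme+Ibarra, Block 3→Mendoza, Block 4→Mendoza, Block 5→Ekwueme, Block 6→Mbeki, Block 7→Ibarra, Block 8→Ekwueme+Ibarra.
Total: 101 + 104 + 105 + 101 + 101 + 104 + 109 + 105 + 104 + 105 = £1039.

£1039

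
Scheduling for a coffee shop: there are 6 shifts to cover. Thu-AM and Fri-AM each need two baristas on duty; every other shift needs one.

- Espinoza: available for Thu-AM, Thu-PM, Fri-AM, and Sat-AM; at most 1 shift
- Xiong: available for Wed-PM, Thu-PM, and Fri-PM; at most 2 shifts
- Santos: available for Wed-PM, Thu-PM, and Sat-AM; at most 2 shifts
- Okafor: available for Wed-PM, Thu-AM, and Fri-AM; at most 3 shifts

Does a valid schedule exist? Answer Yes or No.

No

Total capacity is 8 and 8 slots are needed, so capacity alone doesn't rule it out.
Shifts {Thu-AM, Fri-AM} need 4 worker-slots in total, but the baristas available for any of those shifts (Espinoza and Okafor) can supply at most 3 among them. So no valid schedule exists.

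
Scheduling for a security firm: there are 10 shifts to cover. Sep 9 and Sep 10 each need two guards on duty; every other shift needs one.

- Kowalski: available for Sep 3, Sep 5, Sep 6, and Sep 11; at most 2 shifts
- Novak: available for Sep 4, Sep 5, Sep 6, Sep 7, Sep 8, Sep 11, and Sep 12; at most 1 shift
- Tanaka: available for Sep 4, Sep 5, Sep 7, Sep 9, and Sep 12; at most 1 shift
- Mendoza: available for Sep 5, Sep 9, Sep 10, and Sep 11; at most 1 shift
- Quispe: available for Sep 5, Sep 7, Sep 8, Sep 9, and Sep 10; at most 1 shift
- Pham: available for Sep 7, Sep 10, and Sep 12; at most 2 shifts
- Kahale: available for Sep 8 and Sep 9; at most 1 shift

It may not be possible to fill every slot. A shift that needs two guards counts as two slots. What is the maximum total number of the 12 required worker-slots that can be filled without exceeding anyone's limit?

Total capacity across all guards is 2+1+1+1+1+2+1 = 9, and 12 slots are needed, so at most 9 can be filled.
An assignment achieving 9: Sep 3→Kowalski, Sep 4→Novak, Sep 6→Kowalski, Sep 7→Pham, Sep 8→Quispe, Sep 9→Kahale, Sep 10→Mendoza+Pham, Sep 12→Tanaka.
Loads: Kowalski 2/2, Novak 1/1, Tanaka 1/1, Mendoza 1/1, Quispe 1/1, Pham 2/2, Kahale 1/1.

9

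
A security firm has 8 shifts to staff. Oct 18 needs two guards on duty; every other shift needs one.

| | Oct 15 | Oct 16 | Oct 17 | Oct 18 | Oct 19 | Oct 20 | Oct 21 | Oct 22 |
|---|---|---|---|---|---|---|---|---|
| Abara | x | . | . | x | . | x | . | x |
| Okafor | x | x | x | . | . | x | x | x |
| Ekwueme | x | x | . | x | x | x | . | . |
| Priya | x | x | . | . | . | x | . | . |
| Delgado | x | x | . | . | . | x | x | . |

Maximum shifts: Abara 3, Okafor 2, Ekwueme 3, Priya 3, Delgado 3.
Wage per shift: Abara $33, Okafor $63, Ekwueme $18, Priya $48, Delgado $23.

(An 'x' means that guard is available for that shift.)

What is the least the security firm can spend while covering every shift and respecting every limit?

Oct 17 can only be covered by Okafor, so that assignment is forced.
Oct 18 can only be covered by Abara and Ekwueme, so that assignment is forced.
Oct 19 can only be covered by Ekwueme, so that assignment is forced.
Picking the cheapest available guard for each shift independently would cost $242, but that ignores the shift limits.
An optimal schedule: Oct 15→Delgado, Oct 16→Ekwueme, Oct 17→Okafor, Oct 18→Ekwueme+Abara, Oct 19→Ekwueme, Oct 20→Delgado, Oct 21→Delgado, Oct 22→Abara.
Total: 23 + 18 + 63 + 18 + 33 + 18 + 23 + 23 + 33 = $252.

$252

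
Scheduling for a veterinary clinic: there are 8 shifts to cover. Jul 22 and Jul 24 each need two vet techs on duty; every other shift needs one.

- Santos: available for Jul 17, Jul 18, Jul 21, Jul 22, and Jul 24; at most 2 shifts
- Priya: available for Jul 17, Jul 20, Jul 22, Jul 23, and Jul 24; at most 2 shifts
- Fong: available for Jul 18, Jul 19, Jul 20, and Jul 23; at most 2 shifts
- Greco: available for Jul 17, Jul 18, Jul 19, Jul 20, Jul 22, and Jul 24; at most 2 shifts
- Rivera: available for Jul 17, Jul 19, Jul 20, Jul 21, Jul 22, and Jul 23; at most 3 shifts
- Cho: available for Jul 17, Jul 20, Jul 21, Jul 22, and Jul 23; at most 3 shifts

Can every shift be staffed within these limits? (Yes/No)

One valid schedule: Jul 17→Greco, Jul 18→Santos, Jul 19→Fong, Jul 20→Fong, Jul 21→Santos, Jul 22→Rivera+Cho, Jul 23→Priya, Jul 24→Priya+Greco.
Loads: Santos 2/2, Priya 2/2, Fong 2/2, Greco 2/2, Rivera 1/3, Cho 1/3 — all within limits.

Yes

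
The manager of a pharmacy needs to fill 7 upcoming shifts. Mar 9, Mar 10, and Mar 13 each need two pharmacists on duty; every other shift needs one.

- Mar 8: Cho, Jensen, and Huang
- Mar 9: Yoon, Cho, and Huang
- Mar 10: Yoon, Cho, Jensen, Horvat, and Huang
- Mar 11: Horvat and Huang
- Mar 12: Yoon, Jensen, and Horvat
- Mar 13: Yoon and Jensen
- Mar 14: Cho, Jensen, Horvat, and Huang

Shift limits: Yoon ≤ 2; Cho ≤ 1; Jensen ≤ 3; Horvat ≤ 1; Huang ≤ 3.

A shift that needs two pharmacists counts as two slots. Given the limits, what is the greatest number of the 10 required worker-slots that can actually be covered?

10

Total capacity across all pharmacists is 2+1+3+1+3 = 10, and 10 slots are needed, so at most 10 can be filled.
An assignment achieving 10: Mar 8→Cho, Mar 9→Yoon+Huang, Mar 10→Jensen+Huang, Mar 11→Horvat, Mar 12→Jensen, Mar 13→Yoon+Jensen, Mar 14→Huang.
Loads: Yoon 2/2, Cho 1/1, Jensen 3/3, Horvat 1/1, Huang 3/3.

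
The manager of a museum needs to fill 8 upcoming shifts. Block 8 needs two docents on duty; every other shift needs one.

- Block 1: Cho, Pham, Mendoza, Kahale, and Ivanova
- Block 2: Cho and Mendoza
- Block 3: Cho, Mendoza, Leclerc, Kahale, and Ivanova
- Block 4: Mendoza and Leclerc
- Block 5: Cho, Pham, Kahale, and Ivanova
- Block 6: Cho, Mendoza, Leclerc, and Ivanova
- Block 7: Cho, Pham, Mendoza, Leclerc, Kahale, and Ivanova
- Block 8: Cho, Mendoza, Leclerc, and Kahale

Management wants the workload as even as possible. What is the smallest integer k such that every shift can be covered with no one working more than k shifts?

With 6 docents and 9 worker-slots to fill, someone must work at least ⌈9/6⌉ = 2 shifts, so k ≥ 2.
k = 2 works: Block 1→Pham, Block 2→Cho, Block 3→Leclerc, Block 4→Mendoza, Block 5→Cho, Block 6→Mendoza, Block 7→Pham, Block 8→Leclerc+Kahale.
Loads: Cho 2, Pham 2, Mendoza 2, Leclerc 2, Kahale 1, Ivanova 0 — all ≤ 2.

2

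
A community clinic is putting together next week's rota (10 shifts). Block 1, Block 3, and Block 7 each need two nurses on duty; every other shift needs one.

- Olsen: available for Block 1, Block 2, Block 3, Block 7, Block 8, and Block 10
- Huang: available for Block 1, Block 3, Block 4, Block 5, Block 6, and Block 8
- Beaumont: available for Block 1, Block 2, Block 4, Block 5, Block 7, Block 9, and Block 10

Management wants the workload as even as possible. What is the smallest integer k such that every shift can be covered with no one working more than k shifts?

With 3 nurses and 13 worker-slots to fill, someone must work at least ⌈13/3⌉ = 5 shifts, so k ≥ 5.
k = 5 works: Block 1→Huang+Beaumont, Block 2→Olsen, Block 3→Olsen+Huang, Block 4→Huang, Block 5→Huang, Block 6→Huang, Block 7→Olsen+Beaumont, Block 8→Olsen, Block 9→Beaumont, Block 10→Olsen.
Loads: Olsen 5, Huang 5, Beaumont 3 — all ≤ 5.

5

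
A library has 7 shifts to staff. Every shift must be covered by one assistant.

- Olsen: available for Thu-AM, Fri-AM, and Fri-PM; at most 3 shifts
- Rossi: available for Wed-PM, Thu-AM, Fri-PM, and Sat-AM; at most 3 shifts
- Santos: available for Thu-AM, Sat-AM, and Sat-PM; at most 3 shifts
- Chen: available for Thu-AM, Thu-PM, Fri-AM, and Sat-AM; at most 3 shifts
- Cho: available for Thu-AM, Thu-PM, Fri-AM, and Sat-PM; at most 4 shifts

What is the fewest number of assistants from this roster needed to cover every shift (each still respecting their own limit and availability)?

2

7 slots to fill and no one can take more than 4, so at least ⌈7/4⌉ = 2 assistants are needed.
Rossi and Cho alone can cover everything: Wed-PM→Rossi, Thu-AM→Cho, Thu-PM→Cho, Fri-AM→Cho, Fri-PM→Rossi, Sat-AM→Rossi, Sat-PM→Cho.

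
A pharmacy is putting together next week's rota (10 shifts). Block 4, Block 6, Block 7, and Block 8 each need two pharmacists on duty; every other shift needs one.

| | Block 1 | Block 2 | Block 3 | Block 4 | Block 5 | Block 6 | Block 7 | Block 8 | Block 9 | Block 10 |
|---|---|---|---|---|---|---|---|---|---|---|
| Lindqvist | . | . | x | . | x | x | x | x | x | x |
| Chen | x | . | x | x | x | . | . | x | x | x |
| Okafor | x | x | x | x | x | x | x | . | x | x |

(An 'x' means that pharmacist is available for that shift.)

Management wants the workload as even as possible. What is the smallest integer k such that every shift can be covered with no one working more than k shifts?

With 3 pharmacists and 14 worker-slots to fill, someone must work at least ⌈14/3⌉ = 5 shifts, so k ≥ 5.
k = 5 works: Block 1→Chen, Block 2→Okafor, Block 3→Lindqvist, Block 4→Chen+Okafor, Block 5→Lindqvist, Block 6→Lindqvist+Okafor, Block 7→Lindqvist+Okafor, Block 8→Lindqvist+Chen, Block 9→Chen, Block 10→Chen.
Loads: Lindqvist 5, Chen 5, Okafor 4 — all ≤ 5.

5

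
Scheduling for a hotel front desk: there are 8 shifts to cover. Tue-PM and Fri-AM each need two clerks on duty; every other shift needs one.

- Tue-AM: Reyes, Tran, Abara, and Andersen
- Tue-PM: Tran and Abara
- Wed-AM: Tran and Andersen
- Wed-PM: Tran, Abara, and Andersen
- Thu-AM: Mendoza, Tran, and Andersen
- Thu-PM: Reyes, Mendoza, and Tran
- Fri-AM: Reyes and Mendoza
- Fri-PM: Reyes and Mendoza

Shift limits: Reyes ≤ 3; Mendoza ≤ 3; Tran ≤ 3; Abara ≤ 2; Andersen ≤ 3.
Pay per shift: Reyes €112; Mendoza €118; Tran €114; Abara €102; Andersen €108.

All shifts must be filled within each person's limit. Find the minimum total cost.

Tue-PM can only be covered by Tran and Abara, so that assignment is forced.
Fri-AM can only be covered by Reyes and Mendoza, so that assignment is forced.
Picking the cheapest available clerk for each shift independently would cost €1090, but that ignores the shift limits.
An optimal schedule: Tue-AM→Andersen, Tue-PM→Abara+Tran, Wed-AM→Andersen, Wed-PM→Abara, Thu-AM→Andersen, Thu-PM→Reyes, Fri-AM→Reyes+Mendoza, Fri-PM→Reyes.
Total: 108 + 102 + 114 + 108 + 102 + 108 + 112 + 112 + 118 + 112 = €1096.

€1096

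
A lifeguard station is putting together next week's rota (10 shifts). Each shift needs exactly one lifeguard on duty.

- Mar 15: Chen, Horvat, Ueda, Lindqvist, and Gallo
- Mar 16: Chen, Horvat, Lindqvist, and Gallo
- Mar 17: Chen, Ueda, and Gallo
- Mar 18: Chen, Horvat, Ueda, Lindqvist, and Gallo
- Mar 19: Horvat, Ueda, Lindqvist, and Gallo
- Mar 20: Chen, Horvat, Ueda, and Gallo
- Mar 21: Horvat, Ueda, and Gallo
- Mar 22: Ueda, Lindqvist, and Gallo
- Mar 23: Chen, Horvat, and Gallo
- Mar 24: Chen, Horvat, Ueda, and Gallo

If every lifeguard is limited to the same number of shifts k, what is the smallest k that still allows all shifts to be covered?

2

With 5 lifeguards and 10 worker-slots to fill, someone must work at least ⌈10/5⌉ = 2 shifts, so k ≥ 2.
k = 2 works: Mar 15→Lindqvist, Mar 16→Horvat, Mar 17→Chen, Mar 18→Lindqvist, Mar 19→Ueda, Mar 20→Gallo, Mar 21→Horvat, Mar 22→Ueda, Mar 23→Chen, Mar 24→Gallo.
Loads: Chen 2, Horvat 2, Ueda 2, Lindqvist 2, Gallo 2 — all ≤ 2.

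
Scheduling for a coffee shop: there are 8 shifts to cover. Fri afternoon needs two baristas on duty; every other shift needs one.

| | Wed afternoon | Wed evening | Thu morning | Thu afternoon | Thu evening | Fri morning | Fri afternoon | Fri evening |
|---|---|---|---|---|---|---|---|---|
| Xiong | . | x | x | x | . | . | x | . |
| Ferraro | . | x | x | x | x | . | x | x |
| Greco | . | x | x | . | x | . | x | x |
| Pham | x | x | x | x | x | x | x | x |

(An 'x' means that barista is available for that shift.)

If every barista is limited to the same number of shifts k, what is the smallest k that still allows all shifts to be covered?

3

With 4 baristas and 9 worker-slots to fill, someone must work at least ⌈9/4⌉ = 3 shifts, so k ≥ 3.
k = 3 works: Wed afternoon→Pham, Wed evening→Xiong, Thu morning→Xiong, Thu afternoon→Xiong, Thu evening→Ferraro, Fri morning→Pham, Fri afternoon→Ferraro+Greco, Fri evening→Ferraro.
Loads: Xiong 3, Ferraro 3, Greco 1, Pham 2 — all ≤ 3.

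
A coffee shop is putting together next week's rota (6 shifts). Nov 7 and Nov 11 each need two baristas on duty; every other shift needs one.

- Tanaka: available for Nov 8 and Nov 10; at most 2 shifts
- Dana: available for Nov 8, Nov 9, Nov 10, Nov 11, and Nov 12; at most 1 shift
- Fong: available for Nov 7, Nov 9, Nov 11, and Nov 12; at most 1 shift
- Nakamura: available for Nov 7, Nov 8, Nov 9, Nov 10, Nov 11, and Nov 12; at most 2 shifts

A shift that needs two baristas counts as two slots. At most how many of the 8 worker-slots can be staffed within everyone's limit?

6

Total capacity across all baristas is 2+1+1+2 = 6, and 8 slots are needed, so at most 6 can be filled.
An assignment achieving 6: Nov 7→Fong+Nakamura, Nov 8→Tanaka, Nov 9→Dana, Nov 10→Tanaka, Nov 11→Nakamura.
Loads: Tanaka 2/2, Dana 1/1, Fong 1/1, Nakamura 2/2.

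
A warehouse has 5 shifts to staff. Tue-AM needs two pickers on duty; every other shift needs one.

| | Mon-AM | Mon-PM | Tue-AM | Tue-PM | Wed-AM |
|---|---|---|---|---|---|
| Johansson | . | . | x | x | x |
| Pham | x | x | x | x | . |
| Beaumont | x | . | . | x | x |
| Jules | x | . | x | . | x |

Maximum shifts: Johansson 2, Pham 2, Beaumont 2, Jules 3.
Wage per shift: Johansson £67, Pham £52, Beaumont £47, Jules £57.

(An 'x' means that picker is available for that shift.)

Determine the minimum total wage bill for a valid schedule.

£312

Mon-PM can only be covered by Pham, so that assignment is forced.
Picking the cheapest available picker for each shift independently would cost £302, but that ignores the shift limits.
An optimal schedule: Mon-AM→Beaumont, Mon-PM→Pham, Tue-AM→Pham+Jules, Tue-PM→Beaumont, Wed-AM→Jules.
Total: 47 + 52 + 52 + 57 + 47 + 57 = £312.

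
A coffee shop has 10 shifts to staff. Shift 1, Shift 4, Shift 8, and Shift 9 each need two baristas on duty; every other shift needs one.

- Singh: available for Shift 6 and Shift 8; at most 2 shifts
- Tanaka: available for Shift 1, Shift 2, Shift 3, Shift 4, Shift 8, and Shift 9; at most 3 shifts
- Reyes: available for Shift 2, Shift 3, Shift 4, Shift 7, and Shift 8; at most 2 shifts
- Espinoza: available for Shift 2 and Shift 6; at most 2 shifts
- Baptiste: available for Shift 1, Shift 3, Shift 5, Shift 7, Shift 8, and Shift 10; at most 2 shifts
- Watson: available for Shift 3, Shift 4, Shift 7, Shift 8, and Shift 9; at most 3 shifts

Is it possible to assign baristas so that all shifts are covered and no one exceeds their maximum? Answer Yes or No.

Total capacity is 14 and 14 slots are needed, so capacity alone doesn't rule it out.
Shifts {Shift 1, Shift 5, Shift 10} need 4 worker-slots in total, but the baristas available for any of those shifts (Tanaka and Baptiste) can supply at most 3 among them. So no valid schedule exists.

No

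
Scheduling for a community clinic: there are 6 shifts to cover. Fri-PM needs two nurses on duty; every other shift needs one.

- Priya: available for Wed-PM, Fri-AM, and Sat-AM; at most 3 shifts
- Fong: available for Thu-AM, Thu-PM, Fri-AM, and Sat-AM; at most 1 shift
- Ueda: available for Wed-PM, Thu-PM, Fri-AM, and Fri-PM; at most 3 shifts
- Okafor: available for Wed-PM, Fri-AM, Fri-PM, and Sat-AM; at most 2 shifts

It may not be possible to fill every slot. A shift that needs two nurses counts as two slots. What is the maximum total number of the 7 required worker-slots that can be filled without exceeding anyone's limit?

Total capacity across all nurses is 3+1+3+2 = 9, and 7 slots are needed, so at most 7 can be filled.
An assignment achieving 7: Wed-PM→Priya, Thu-AM→Fong, Thu-PM→Ueda, Fri-AM→Priya, Fri-PM→Ueda+Okafor, Sat-AM→Priya.
Loads: Priya 3/3, Fong 1/1, Ueda 2/3, Okafor 1/2.

7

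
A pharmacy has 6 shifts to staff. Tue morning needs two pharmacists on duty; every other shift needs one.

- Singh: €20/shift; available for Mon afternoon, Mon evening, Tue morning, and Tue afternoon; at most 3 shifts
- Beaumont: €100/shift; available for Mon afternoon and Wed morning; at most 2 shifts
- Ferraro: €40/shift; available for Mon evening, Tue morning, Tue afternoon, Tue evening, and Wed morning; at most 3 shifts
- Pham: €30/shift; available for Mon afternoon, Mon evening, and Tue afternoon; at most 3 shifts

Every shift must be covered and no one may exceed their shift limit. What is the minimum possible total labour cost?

€210

Tue morning can only be covered by Singh and Ferraro, so that assignment is forced.
Tue evening can only be covered by Ferraro, so that assignment is forced.
Picking the cheapest available pharmacist for each shift independently would cost €200, but that ignores the shift limits.
An optimal schedule: Mon afternoon→Singh, Mon evening→Singh, Tue morning→Singh+Ferraro, Tue afternoon→Pham, Tue evening→Ferraro, Wed morning→Ferraro.
Total: 20 + 20 + 20 + 40 + 30 + 40 + 40 = €210.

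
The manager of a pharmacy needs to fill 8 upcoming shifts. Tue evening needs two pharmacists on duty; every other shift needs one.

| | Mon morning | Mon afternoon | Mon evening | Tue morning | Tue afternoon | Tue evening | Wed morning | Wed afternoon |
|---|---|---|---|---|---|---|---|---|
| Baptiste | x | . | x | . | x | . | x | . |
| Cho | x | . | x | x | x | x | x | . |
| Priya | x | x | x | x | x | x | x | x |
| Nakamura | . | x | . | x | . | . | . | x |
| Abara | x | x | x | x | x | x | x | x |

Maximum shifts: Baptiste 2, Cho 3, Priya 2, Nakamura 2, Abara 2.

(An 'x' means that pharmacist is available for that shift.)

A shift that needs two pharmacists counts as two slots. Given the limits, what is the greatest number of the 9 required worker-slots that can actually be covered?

9

Total capacity across all pharmacists is 2+3+2+2+2 = 11, and 9 slots are needed, so at most 9 can be filled.
An assignment achieving 9: Mon morning→Baptiste, Mon afternoon→Priya, Mon evening→Baptiste, Tue morning→Cho, Tue afternoon→Cho, Tue evening→Cho+Priya, Wed morning→Abara, Wed afternoon→Nakamura.
Loads: Baptiste 2/2, Cho 3/3, Priya 2/2, Nakamura 1/2, Abara 1/2.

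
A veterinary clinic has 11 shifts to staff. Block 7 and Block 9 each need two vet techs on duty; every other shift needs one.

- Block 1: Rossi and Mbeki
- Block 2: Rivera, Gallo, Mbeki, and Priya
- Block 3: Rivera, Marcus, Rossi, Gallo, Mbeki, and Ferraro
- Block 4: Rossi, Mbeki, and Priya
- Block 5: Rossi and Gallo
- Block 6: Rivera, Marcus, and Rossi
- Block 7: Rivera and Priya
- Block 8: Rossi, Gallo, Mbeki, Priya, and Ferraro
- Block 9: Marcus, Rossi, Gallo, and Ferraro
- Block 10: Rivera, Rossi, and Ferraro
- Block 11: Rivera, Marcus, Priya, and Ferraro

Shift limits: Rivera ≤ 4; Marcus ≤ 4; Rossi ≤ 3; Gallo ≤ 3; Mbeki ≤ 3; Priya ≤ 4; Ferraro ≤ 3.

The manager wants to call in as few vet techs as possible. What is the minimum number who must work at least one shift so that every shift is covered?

13 slots to fill and no one can take more than 4, so at least ⌈13/4⌉ = 4 vet techs are needed.
Rivera, Marcus, Rossi, and Priya alone can cover everything: Block 1→Rossi, Block 2→Rivera, Block 3→Rivera, Block 4→Priya, Block 5→Rossi, Block 6→Marcus, Block 7→Rivera+Priya, Block 8→Priya, Block 9→Marcus+Rossi, Block 10→Rivera, Block 11→Marcus.

4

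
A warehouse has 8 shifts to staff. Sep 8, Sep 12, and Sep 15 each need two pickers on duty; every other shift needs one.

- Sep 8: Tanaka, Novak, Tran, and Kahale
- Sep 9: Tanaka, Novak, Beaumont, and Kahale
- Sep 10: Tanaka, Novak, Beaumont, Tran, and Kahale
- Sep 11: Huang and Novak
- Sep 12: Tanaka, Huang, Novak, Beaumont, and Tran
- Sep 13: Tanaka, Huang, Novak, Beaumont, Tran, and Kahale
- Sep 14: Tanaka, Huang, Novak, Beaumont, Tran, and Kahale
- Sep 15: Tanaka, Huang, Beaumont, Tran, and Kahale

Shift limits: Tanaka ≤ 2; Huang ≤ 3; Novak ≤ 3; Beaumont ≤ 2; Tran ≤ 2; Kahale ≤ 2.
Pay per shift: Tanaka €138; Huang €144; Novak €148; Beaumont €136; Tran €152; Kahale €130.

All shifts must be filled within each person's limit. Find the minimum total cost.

€1536

Picking the cheapest available picker for each shift independently would cost €1472, but that ignores the shift limits.
An optimal schedule: Sep 8→Tanaka+Novak, Sep 9→Kahale, Sep 10→Kahale, Sep 11→Huang, Sep 12→Huang+Novak, Sep 13→Beaumont, Sep 14→Beaumont, Sep 15→Tanaka+Huang.
Total: 138 + 148 + 130 + 130 + 144 + 144 + 148 + 136 + 136 + 138 + 144 = €1536.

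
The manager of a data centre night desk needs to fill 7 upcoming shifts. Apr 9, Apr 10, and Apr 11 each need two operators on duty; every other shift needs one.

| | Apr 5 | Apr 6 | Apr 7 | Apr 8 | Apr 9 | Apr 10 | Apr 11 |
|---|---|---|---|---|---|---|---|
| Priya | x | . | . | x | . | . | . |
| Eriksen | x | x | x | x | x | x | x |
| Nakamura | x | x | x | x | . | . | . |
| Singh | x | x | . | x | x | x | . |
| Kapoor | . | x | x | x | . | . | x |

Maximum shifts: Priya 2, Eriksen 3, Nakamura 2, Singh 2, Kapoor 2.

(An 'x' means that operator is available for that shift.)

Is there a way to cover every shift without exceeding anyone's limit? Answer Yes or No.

Apr 9 can only be covered by Eriksen and Singh, so that assignment is forced.
Apr 10 can only be covered by Eriksen and Singh, so that assignment is forced.
Apr 11 can only be covered by Eriksen and Kapoor, so that assignment is forced.
One valid schedule: Apr 5→Priya, Apr 6→Nakamura, Apr 7→Nakamura, Apr 8→Priya, Apr 9→Eriksen+Singh, Apr 10→Eriksen+Singh, Apr 11→Eriksen+Kapoor.
Loads: Priya 2/2, Eriksen 3/3, Nakamura 2/2, Singh 2/2, Kapoor 1/2 — all within limits.

Yes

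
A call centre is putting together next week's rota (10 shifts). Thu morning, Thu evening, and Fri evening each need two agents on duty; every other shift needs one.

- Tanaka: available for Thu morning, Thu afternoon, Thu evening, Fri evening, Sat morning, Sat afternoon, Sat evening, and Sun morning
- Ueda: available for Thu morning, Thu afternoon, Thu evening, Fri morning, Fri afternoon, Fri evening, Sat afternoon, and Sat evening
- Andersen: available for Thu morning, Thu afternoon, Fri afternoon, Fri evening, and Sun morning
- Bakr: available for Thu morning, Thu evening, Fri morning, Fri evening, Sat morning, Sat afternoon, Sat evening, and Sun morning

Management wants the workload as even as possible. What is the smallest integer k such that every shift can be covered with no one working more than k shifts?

With 4 agents and 13 worker-slots to fill, someone must work at least ⌈13/4⌉ = 4 shifts, so k ≥ 4.
k = 4 works: Thu morning→Andersen+Bakr, Thu afternoon→Tanaka, Thu evening→Tanaka+Ueda, Fri morning→Ueda, Fri afternoon→Ueda, Fri evening→Andersen+Bakr, Sat morning→Tanaka, Sat afternoon→Tanaka, Sat evening→Ueda, Sun morning→Andersen.
Loads: Tanaka 4, Ueda 4, Andersen 3, Bakr 2 — all ≤ 4.

4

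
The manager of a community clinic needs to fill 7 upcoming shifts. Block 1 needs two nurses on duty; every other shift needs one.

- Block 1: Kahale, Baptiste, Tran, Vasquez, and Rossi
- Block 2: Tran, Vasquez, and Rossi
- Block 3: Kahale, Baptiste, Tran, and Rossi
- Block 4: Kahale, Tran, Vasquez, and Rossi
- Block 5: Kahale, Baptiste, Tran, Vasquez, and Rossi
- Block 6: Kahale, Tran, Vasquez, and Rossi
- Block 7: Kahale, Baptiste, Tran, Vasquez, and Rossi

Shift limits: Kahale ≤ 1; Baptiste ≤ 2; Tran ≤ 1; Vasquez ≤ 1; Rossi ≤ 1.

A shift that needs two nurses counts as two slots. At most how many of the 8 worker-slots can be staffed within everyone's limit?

6

Total capacity across all nurses is 1+2+1+1+1 = 6, and 8 slots are needed, so at most 6 can be filled.
An assignment achieving 6: Block 1→Baptiste, Block 2→Tran, Block 3→Kahale, Block 4→Vasquez, Block 5→Baptiste, Block 6→Rossi.
Loads: Kahale 1/1, Baptiste 2/2, Tran 1/1, Vasquez 1/1, Rossi 1/1.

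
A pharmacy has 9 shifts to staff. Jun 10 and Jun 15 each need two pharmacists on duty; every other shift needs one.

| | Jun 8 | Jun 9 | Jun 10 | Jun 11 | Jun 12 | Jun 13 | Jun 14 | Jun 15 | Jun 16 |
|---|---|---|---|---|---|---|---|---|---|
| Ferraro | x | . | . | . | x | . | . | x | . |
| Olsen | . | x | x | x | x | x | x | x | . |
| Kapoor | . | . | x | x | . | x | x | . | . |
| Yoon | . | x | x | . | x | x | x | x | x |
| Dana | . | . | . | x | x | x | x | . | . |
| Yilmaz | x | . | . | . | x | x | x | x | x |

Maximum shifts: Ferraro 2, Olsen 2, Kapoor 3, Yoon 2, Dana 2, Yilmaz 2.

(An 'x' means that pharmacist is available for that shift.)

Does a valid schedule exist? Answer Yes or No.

One valid schedule: Jun 8→Ferraro, Jun 9→Olsen, Jun 10→Olsen+Kapoor, Jun 11→Kapoor, Jun 12→Ferraro, Jun 13→Kapoor, Jun 14→Dana, Jun 15→Yoon+Yilmaz, Jun 16→Yoon.
Loads: Ferraro 2/2, Olsen 2/2, Kapoor 3/3, Yoon 2/2, Dana 1/2, Yilmaz 1/2 — all within limits.

Yes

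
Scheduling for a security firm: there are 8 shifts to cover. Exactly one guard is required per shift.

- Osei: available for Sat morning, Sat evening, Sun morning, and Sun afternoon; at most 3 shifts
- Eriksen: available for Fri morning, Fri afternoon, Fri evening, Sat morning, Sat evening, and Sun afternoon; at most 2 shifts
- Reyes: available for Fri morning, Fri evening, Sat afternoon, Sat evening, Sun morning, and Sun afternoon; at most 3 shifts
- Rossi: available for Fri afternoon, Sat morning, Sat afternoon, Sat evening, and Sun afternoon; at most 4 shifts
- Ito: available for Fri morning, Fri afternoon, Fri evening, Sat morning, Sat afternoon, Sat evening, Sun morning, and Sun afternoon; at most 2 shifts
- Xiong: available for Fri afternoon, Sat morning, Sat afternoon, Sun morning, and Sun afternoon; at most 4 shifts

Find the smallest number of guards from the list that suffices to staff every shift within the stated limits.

8 slots to fill and no one can take more than 4, so at least ⌈8/4⌉ = 2 guards are needed.
No set of 2 guards can cover every shift (each such set leaves at least one shift with no one available or exceeds a cap).
Osei, Eriksen, and Reyes alone can cover everything: Fri morning→Eriksen, Fri afternoon→Eriksen, Fri evening→Reyes, Sat morning→Osei, Sat afternoon→Reyes, Sat evening→Osei, Sun morning→Osei, Sun afternoon→Reyes.

3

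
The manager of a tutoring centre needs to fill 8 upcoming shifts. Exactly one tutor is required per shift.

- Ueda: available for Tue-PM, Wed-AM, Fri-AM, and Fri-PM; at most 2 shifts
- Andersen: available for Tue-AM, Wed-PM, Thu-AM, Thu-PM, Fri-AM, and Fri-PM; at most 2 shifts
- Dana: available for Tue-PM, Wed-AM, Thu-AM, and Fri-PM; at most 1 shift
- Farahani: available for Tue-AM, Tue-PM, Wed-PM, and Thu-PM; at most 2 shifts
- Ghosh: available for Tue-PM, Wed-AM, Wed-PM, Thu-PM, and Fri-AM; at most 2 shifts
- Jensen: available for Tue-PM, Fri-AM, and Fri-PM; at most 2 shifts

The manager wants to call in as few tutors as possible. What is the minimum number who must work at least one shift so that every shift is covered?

4

8 slots to fill and no one can take more than 2, so at least ⌈8/2⌉ = 4 tutors are needed.
Ueda, Andersen, Farahani, and Ghosh alone can cover everything: Tue-AM→Andersen, Tue-PM→Farahani, Wed-AM→Ueda, Wed-PM→Farahani, Thu-AM→Andersen, Thu-PM→Ghosh, Fri-AM→Ghosh, Fri-PM→Ueda.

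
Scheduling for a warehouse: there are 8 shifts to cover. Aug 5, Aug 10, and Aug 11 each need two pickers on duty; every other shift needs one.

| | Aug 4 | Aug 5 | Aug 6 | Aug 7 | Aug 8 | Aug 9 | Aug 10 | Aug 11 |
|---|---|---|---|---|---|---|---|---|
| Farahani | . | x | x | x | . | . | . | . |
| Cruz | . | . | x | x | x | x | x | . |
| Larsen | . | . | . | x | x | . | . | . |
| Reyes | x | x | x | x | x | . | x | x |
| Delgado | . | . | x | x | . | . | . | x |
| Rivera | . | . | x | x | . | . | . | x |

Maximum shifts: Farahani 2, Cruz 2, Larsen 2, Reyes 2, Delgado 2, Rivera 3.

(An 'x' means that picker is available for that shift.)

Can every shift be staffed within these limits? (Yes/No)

Total capacity is 13 and 11 slots are needed, so capacity alone doesn't rule it out.
Shifts {Aug 4, Aug 5, Aug 10} need 5 worker-slots in total, but the pickers available for any of those shifts (Farahani, Cruz, and Reyes) can supply at most 4 among them. So no valid schedule exists.

No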